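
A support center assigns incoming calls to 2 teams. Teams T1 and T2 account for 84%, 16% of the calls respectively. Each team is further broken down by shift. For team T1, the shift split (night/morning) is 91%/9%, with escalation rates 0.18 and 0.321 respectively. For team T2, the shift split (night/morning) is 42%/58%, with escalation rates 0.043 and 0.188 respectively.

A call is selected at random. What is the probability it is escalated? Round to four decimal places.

P(E) ≈ 0.1822

P(E|T1) = 0.91·0.18 + 0.09·0.321 = 0.1638 + 0.02889 = 0.19269
P(E|T2) = 0.42·0.043 + 0.58·0.188 = 0.01806 + 0.10904 = 0.1271
Then overall,
P(E) = 0.84·0.19269 + 0.16·0.1271
      = 0.1618596 + 0.020336 = 0.1821956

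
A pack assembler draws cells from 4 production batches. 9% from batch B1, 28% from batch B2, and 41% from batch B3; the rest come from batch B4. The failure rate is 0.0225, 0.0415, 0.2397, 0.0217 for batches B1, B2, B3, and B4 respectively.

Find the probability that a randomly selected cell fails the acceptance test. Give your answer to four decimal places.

P(B4) = 1 − (0.09 + 0.28 + 0.41) = 0.22.
P(F) = P(F|B1)·P(B1) + P(F|B2)·P(B2) + P(F|B3)·P(B3) + P(F|B4)·P(B4)
      = 0.0225·0.09 + 0.0415·0.28 + 0.2397·0.41 + 0.0217·0.22
      = 0.002025 + 0.01162 + 0.098277 + 0.004774 = 0.116696

P(F) ≈ 0.1167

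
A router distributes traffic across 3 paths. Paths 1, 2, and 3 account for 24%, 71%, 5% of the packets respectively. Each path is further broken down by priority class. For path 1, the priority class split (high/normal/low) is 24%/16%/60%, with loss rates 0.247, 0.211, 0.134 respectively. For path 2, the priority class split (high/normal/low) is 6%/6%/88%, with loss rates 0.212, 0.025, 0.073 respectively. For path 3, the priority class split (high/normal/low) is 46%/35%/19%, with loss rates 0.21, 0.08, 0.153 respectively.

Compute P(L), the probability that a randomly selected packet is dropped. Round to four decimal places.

0.1050

P(L|1) = 0.24·0.247 + 0.16·0.211 + 0.6·0.134 = 0.05928 + 0.03376 + 0.0804 = 0.17344
P(L|2) = 0.06·0.212 + 0.06·0.025 + 0.88·0.073 = 0.01272 + 0.0015 + 0.06424 = 0.07846
P(L|3) = 0.46·0.21 + 0.35·0.08 + 0.19·0.153 = 0.0966 + 0.028 + 0.02907 = 0.15367
Then overall,
P(L) = 0.24·0.17344 + 0.71·0.07846 + 0.05·0.15367
      = 0.0416256 + 0.0557066 + 0.0076835 = 0.1050157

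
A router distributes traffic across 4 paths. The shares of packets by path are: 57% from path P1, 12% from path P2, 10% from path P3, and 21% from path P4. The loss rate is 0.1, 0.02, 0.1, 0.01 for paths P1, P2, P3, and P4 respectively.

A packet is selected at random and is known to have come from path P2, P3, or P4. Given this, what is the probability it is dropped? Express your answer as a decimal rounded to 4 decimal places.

Let S = {P2, P3, P4}.
P(S) = 0.12 + 0.1 + 0.21 = 0.43.
P(L ∩ S) = 0.02·0.12 + 0.1·0.1 + 0.01·0.21 = 0.0024 + 0.01 + 0.0021 = 0.0145.
P(L | S) = 0.0145 / 0.43 = 0.033721…

0.0337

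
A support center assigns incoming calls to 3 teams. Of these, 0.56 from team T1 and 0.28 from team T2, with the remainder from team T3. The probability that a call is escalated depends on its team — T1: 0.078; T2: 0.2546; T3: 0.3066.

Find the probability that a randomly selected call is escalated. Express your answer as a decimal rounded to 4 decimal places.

P(E) ≈ 0.1640

P(T3) = 1 − (0.56 + 0.28) = 0.16.
P(E) = P(E|T1)·P(T1) + P(E|T2)·P(T2) + P(E|T3)·P(T3)
      = 0.078·0.56 + 0.2546·0.28 + 0.3066·0.16
      = 0.04368 + 0.071288 + 0.049056 = 0.164024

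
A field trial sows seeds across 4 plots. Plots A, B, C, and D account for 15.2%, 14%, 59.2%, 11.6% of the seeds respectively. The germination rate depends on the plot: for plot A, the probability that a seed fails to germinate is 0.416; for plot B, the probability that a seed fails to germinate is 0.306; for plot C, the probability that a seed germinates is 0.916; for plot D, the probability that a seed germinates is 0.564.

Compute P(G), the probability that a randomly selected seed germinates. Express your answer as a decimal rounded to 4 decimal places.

P(G|A) = 1 − 0.416 = 0.584.
P(G|B) = 1 − 0.306 = 0.694.
P(G) = P(G|A)·P(A) + P(G|B)·P(B) + P(G|C)·P(C) + P(G|D)·P(D)
      = 0.584·0.152 + 0.694·0.14 + 0.916·0.592 + 0.564·0.116
      = 0.088768 + 0.09716 + 0.542272 + 0.065424 = 0.793624

P(G) ≈ 0.7936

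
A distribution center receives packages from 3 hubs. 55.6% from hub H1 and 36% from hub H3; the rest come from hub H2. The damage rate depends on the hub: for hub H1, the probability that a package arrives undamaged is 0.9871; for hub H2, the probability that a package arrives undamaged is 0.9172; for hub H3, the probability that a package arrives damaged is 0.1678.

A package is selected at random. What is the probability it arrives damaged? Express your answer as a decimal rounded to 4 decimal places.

0.0745

P(H2) = 1 − (0.556 + 0.36) = 0.084.
P(D|H1) = 1 − 0.9871 = 0.0129.
P(D|H2) = 1 − 0.9172 = 0.0828.
P(D) = P(D|H1)·P(H1) + P(D|H2)·P(H2) + P(D|H3)·P(H3)
      = 0.0129·0.556 + 0.0828·0.084 + 0.1678·0.36
      = 0.0071724 + 0.0069552 + 0.060408 = 0.0745356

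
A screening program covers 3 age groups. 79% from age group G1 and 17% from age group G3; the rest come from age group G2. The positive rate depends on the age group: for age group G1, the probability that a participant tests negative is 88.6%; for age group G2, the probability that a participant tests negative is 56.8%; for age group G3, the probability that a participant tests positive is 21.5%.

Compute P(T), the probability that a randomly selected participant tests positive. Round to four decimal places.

P(G2) = 1 − (0.79 + 0.17) = 0.04.
P(T|G1) = 1 − 0.886 = 0.114.
P(T|G2) = 1 − 0.568 = 0.432.
Summing over the partition,
P(T) = P(T|G1)·P(G1) + P(T|G2)·P(G2) + P(T|G3)·P(G3)
      = 0.114·0.79 + 0.432·0.04 + 0.215·0.17
      = 0.09006 + 0.01728 + 0.03655 = 0.14389

P(T) ≈ 0.1439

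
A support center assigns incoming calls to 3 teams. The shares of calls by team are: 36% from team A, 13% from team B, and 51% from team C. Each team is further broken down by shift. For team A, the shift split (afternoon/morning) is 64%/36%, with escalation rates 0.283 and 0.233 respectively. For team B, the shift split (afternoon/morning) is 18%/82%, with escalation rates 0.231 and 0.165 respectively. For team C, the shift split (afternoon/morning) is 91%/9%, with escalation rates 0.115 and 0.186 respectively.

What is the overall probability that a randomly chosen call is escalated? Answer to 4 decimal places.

P(E) ≈ 0.1803

P(E|A) = 0.64·0.283 + 0.36·0.233 = 0.18112 + 0.08388 = 0.265
P(E|B) = 0.18·0.231 + 0.82·0.165 = 0.04158 + 0.1353 = 0.17688
P(E|C) = 0.91·0.115 + 0.09·0.186 = 0.10465 + 0.01674 = 0.12139
Then overall,
P(E) = 0.36·0.265 + 0.13·0.17688 + 0.51·0.12139
      = 0.0954 + 0.0229944 + 0.0619089 = 0.1803033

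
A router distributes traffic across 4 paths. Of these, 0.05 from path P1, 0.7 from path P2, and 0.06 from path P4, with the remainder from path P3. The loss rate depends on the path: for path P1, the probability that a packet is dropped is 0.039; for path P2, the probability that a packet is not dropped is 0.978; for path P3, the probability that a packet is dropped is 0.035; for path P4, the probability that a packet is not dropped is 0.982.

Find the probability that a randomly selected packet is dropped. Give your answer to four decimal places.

P(P3) = 1 − (0.05 + 0.7 + 0.06) = 0.19.
P(L|P2) = 1 − 0.978 = 0.022.
P(L|P4) = 1 − 0.982 = 0.018.
Summing over the partition,
P(L) = P(L|P1)·P(P1) + P(L|P2)·P(P2) + P(L|P3)·P(P3) + P(L|P4)·P(P4)
      = 0.039·0.05 + 0.022·0.7 + 0.035·0.19 + 0.018·0.06
      = 0.00195 + 0.0154 + 0.00665 + 0.00108 = 0.02508

0.0251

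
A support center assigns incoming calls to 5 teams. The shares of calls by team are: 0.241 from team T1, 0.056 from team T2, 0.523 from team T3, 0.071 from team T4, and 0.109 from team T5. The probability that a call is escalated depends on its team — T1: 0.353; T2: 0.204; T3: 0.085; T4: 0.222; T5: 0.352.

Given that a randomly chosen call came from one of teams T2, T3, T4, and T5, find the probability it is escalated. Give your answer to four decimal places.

Let S = {T2, T3, T4, T5}.
P(S) = 0.056 + 0.523 + 0.071 + 0.109 = 0.759.
P(E ∩ S) = 0.204·0.056 + 0.085·0.523 + 0.222·0.071 + 0.352·0.109 = 0.011424 + 0.044455 + 0.015762 + 0.038368 = 0.110009.
P(E | S) = 0.110009 / 0.759 = 0.144939…

0.1449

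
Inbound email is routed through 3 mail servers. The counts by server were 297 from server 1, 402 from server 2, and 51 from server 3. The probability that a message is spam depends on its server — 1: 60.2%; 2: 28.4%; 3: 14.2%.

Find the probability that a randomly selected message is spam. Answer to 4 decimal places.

P(S) ≈ 0.4003

Total: 297 + 402 + 51 = 750.
P(1) = 297/750 = 0.396. P(2) = 402/750 = 0.536. P(3) = 51/750 = 0.068.
By the law of total probability,
P(S) = P(S|1)·P(1) + P(S|2)·P(2) + P(S|3)·P(3)
      = 0.602·0.396 + 0.284·0.536 + 0.142·0.068
      = 0.238392 + 0.152224 + 0.009656 = 0.400272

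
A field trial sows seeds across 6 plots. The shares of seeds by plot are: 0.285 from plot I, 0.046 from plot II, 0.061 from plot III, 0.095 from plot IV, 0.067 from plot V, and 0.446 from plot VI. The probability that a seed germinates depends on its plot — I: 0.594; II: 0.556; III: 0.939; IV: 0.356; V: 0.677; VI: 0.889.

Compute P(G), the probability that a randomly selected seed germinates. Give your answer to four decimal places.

Using total probability over the partition,
P(G) = P(G|I)·P(I) + P(G|II)·P(II) + P(G|III)·P(III) + P(G|IV)·P(IV) + P(G|V)·P(V) + P(G|VI)·P(VI)
      = 0.594·0.285 + 0.556·0.046 + 0.939·0.061 + 0.356·0.095 + 0.677·0.067 + 0.889·0.446
      = 0.16929 + 0.025576 + 0.057279 + 0.03382 + 0.045359 + 0.396494 = 0.727818

0.7278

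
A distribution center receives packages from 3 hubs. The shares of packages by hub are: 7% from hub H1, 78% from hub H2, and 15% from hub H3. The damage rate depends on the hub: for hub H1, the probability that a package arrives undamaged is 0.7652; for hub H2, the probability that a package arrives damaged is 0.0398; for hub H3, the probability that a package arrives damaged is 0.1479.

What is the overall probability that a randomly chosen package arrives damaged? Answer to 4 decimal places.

0.0697

P(D|H1) = 1 − 0.7652 = 0.2348.
P(D) = P(D|H1)·P(H1) + P(D|H2)·P(H2) + P(D|H3)·P(H3)
      = 0.2348·0.07 + 0.0398·0.78 + 0.1479·0.15
      = 0.016436 + 0.031044 + 0.022185 = 0.069665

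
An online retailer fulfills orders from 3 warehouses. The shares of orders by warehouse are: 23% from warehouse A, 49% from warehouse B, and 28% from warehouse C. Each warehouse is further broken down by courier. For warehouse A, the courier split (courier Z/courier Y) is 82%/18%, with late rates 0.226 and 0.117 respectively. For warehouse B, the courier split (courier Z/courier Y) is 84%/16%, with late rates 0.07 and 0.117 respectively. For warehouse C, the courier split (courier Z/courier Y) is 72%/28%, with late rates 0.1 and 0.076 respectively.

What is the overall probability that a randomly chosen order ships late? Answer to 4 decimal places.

P(L|A) = 0.82·0.226 + 0.18·0.117 = 0.18532 + 0.02106 = 0.20638
P(L|B) = 0.84·0.07 + 0.16·0.117 = 0.0588 + 0.01872 = 0.07752
P(L|C) = 0.72·0.1 + 0.28·0.076 = 0.072 + 0.02128 = 0.09328
Then overall,
P(L) = 0.23·0.20638 + 0.49·0.07752 + 0.28·0.09328
      = 0.0474674 + 0.0379848 + 0.0261184 = 0.1115706

P(L) ≈ 0.1116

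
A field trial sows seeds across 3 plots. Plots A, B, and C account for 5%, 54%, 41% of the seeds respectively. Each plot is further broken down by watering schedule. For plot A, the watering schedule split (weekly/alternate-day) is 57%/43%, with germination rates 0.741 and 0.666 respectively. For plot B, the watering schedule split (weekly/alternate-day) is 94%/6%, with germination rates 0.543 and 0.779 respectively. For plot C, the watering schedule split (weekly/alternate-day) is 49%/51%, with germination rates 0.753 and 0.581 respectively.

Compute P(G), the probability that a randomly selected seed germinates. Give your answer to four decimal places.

P(G|A) = 0.57·0.741 + 0.43·0.666 = 0.42237 + 0.28638 = 0.70875
P(G|B) = 0.94·0.543 + 0.06·0.779 = 0.51042 + 0.04674 = 0.55716
P(G|C) = 0.49·0.753 + 0.51·0.581 = 0.36897 + 0.29631 = 0.66528
Then overall,
P(G) = 0.05·0.70875 + 0.54·0.55716 + 0.41·0.66528
      = 0.0354375 + 0.3008664 + 0.2727648 = 0.6090687

0.6091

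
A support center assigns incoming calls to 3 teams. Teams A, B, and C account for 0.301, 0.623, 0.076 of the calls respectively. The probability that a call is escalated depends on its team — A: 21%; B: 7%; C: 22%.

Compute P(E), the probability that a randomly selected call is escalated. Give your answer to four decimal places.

P(E) ≈ 0.1235

Using total probability over the partition,
P(E) = P(E|A)·P(A) + P(E|B)·P(B) + P(E|C)·P(C)
      = 0.21·0.301 + 0.07·0.623 + 0.22·0.076
      = 0.06321 + 0.04361 + 0.01672 = 0.12354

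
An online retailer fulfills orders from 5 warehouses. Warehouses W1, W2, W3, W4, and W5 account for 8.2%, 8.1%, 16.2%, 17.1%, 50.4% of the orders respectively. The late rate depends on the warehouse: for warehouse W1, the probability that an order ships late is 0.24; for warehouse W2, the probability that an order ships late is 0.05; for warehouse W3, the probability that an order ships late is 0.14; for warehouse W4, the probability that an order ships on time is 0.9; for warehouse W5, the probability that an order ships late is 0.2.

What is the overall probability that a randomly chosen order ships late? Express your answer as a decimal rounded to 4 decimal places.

P(L|W4) = 1 − 0.9 = 0.1.
P(L) = P(L|W1)·P(W1) + P(L|W2)·P(W2) + P(L|W3)·P(W3) + P(L|W4)·P(W4) + P(L|W5)·P(W5)
      = 0.24·0.082 + 0.05·0.081 + 0.14·0.162 + 0.1·0.171 + 0.2·0.504
      = 0.01968 + 0.00405 + 0.02268 + 0.0171 + 0.1008 = 0.16431

P(L) ≈ 0.1643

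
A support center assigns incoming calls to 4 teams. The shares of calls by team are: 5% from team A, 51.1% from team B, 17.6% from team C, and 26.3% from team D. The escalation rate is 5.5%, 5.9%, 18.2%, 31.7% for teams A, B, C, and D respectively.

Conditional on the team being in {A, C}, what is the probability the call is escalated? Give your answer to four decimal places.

Let S = {A, C}.
P(S) = 0.05 + 0.176 = 0.226.
P(E ∩ S) = 0.055·0.05 + 0.182·0.176 = 0.00275 + 0.032032 = 0.034782.
P(E | S) = 0.034782 / 0.226 = 0.153903…

0.1539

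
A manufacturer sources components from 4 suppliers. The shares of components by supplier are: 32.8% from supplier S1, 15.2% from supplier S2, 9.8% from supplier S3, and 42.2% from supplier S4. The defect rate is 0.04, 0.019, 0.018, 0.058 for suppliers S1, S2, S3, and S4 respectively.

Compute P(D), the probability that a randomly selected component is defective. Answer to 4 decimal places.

P(D) ≈ 0.0422

P(D) = P(D|S1)·P(S1) + P(D|S2)·P(S2) + P(D|S3)·P(S3) + P(D|S4)·P(S4)
      = 0.04·0.328 + 0.019·0.152 + 0.018·0.098 + 0.058·0.422
      = 0.01312 + 0.002888 + 0.001764 + 0.024476 = 0.042248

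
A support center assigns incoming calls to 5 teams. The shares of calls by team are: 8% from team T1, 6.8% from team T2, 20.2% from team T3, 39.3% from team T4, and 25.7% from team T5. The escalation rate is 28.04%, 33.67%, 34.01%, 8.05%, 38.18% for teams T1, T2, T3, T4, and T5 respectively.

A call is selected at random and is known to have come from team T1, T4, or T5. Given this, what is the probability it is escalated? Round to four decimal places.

Let S = {T1, T4, T5}.
P(S) = 0.08 + 0.393 + 0.257 = 0.73.
P(E ∩ S) = 0.2804·0.08 + 0.0805·0.393 + 0.3818·0.257 = 0.022432 + 0.0316365 + 0.0981226 = 0.1521911.
P(E | S) = 0.1521911 / 0.73 = 0.208481…

0.2085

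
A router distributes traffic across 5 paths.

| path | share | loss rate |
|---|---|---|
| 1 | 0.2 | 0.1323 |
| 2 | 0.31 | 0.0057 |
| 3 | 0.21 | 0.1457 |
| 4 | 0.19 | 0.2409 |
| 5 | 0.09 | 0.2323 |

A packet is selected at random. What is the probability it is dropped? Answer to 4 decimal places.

0.1255

Using total probability over the partition,
P(L) = P(L|1)·P(1) + P(L|2)·P(2) + P(L|3)·P(3) + P(L|4)·P(4) + P(L|5)·P(5)
      = 0.1323·0.2 + 0.0057·0.31 + 0.1457·0.21 + 0.2409·0.19 + 0.2323·0.09
      = 0.02646 + 0.001767 + 0.030597 + 0.045771 + 0.020907 = 0.125502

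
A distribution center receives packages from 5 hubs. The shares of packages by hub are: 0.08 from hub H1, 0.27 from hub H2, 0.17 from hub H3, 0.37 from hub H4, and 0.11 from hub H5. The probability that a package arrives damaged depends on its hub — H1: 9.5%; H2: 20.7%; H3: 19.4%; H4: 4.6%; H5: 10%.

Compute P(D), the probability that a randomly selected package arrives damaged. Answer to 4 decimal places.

P(D) ≈ 0.1245

Using total probability over the partition,
P(D) = P(D|H1)·P(H1) + P(D|H2)·P(H2) + P(D|H3)·P(H3) + P(D|H4)·P(H4) + P(D|H5)·P(H5)
      = 0.095·0.08 + 0.207·0.27 + 0.194·0.17 + 0.046·0.37 + 0.1·0.11
      = 0.0076 + 0.05589 + 0.03298 + 0.01702 + 0.011 = 0.12449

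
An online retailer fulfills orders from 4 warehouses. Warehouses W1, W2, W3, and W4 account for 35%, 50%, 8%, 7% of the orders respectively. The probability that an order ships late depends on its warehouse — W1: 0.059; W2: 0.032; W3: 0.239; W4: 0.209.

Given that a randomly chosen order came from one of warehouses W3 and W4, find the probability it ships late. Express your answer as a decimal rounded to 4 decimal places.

Let S = {W3, W4}.
P(S) = 0.08 + 0.07 = 0.15.
P(L ∩ S) = 0.239·0.08 + 0.209·0.07 = 0.01912 + 0.01463 = 0.03375.
P(L | S) = 0.03375 / 0.15 = 0.225000…

0.2250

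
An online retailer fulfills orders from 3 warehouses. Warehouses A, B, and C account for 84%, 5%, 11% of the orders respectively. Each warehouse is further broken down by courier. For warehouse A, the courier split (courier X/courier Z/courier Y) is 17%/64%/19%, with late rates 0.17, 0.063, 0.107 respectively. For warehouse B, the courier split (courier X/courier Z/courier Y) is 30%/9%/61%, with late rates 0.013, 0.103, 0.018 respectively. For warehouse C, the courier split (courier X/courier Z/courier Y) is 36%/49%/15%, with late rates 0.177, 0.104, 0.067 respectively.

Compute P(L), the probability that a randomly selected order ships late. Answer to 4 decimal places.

P(L|A) = 0.17·0.17 + 0.64·0.063 + 0.19·0.107 = 0.0289 + 0.04032 + 0.02033 = 0.08955
P(L|B) = 0.3·0.013 + 0.09·0.103 + 0.61·0.018 = 0.0039 + 0.00927 + 0.01098 = 0.02415
P(L|C) = 0.36·0.177 + 0.49·0.104 + 0.15·0.067 = 0.06372 + 0.05096 + 0.01005 = 0.12473
By total probability over the outer partition,
P(L) = 0.84·0.08955 + 0.05·0.02415 + 0.11·0.12473
      = 0.075222 + 0.0012075 + 0.0137203 = 0.0901498

0.0901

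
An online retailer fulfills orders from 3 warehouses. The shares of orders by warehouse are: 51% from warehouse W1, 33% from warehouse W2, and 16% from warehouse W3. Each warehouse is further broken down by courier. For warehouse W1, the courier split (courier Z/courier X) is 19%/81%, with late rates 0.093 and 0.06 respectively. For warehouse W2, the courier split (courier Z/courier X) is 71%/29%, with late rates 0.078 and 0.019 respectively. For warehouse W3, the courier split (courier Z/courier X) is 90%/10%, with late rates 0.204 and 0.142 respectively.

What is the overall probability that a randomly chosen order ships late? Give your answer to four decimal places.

P(L|W1) = 0.19·0.093 + 0.81·0.06 = 0.01767 + 0.0486 = 0.06627
P(L|W2) = 0.71·0.078 + 0.29·0.019 = 0.05538 + 0.00551 = 0.06089
P(L|W3) = 0.9·0.204 + 0.1·0.142 = 0.1836 + 0.0142 = 0.1978
Then overall,
P(L) = 0.51·0.06627 + 0.33·0.06089 + 0.16·0.1978
      = 0.0337977 + 0.0200937 + 0.031648 = 0.0855394

0.0855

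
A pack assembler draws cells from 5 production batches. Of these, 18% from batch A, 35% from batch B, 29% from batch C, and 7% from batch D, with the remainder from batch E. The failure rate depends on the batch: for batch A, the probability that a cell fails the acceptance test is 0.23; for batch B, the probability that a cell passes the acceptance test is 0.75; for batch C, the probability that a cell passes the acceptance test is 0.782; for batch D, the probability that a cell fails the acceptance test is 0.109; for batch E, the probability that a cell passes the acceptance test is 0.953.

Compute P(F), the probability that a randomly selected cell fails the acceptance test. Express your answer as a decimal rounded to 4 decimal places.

P(F) ≈ 0.2049

P(E) = 1 − (0.18 + 0.35 + 0.29 + 0.07) = 0.11.
P(F|B) = 1 − 0.75 = 0.25.
P(F|C) = 1 − 0.782 = 0.218.
P(F|E) = 1 − 0.953 = 0.047.
P(F) = P(F|A)·P(A) + P(F|B)·P(B) + P(F|C)·P(C) + P(F|D)·P(D) + P(F|E)·P(E)
      = 0.23·0.18 + 0.25·0.35 + 0.218·0.29 + 0.109·0.07 + 0.047·0.11
      = 0.0414 + 0.0875 + 0.06322 + 0.00763 + 0.00517 = 0.20492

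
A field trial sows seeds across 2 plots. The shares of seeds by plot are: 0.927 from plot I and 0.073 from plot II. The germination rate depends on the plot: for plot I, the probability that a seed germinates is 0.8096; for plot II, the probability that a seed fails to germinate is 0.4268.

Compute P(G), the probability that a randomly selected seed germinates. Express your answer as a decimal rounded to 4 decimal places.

P(G) ≈ 0.7923

P(G|II) = 1 − 0.4268 = 0.5732.
P(G) = P(G|I)·P(I) + P(G|II)·P(II)
      = 0.8096·0.927 + 0.5732·0.073
      = 0.7504992 + 0.0418436 = 0.7923428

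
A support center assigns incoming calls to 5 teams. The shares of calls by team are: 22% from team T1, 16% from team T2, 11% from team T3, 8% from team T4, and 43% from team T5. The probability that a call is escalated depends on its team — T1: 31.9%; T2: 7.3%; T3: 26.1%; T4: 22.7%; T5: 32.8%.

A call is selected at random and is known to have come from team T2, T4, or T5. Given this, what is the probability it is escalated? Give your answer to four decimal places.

0.2550

Let S = {T2, T4, T5}.
P(S) = 0.16 + 0.08 + 0.43 = 0.67.
P(E ∩ S) = 0.073·0.16 + 0.227·0.08 + 0.328·0.43 = 0.01168 + 0.01816 + 0.14104 = 0.17088.
P(E | S) = 0.17088 / 0.67 = 0.255045…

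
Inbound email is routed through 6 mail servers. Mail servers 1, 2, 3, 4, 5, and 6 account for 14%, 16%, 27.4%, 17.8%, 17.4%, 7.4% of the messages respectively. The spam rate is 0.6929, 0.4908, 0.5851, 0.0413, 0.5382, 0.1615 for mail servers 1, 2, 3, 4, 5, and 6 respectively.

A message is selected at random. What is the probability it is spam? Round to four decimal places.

P(S) ≈ 0.4488

Using total probability over the partition,
P(S) = P(S|1)·P(1) + P(S|2)·P(2) + P(S|3)·P(3) + P(S|4)·P(4) + P(S|5)·P(5) + P(S|6)·P(6)
      = 0.6929·0.14 + 0.4908·0.16 + 0.5851·0.274 + 0.0413·0.178 + 0.5382·0.174 + 0.1615·0.074
      = 0.097006 + 0.078528 + 0.1603174 + 0.0073514 + 0.0936468 + 0.011951 = 0.4488006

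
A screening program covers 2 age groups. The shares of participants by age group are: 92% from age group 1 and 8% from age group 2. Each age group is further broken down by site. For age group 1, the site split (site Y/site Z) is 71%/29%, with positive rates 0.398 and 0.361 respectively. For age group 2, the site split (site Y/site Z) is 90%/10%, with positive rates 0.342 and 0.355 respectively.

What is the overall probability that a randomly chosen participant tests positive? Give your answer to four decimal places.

P(T|1) = 0.71·0.398 + 0.29·0.361 = 0.28258 + 0.10469 = 0.38727
P(T|2) = 0.9·0.342 + 0.1·0.355 = 0.3078 + 0.0355 = 0.3433
Then overall,
P(T) = 0.92·0.38727 + 0.08·0.3433
      = 0.3562884 + 0.027464 = 0.3837524

P(T) ≈ 0.3838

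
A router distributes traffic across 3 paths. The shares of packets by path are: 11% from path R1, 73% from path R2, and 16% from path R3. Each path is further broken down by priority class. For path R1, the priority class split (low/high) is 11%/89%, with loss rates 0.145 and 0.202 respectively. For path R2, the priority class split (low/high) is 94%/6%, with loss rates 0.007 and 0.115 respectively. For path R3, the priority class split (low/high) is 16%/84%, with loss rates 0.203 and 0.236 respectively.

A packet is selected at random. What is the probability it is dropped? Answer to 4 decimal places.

P(L|R1) = 0.11·0.145 + 0.89·0.202 = 0.01595 + 0.17978 = 0.19573
P(L|R2) = 0.94·0.007 + 0.06·0.115 = 0.00658 + 0.0069 = 0.01348
P(L|R3) = 0.16·0.203 + 0.84·0.236 = 0.03248 + 0.19824 = 0.23072
By total probability over the outer partition,
P(L) = 0.11·0.19573 + 0.73·0.01348 + 0.16·0.23072
      = 0.0215303 + 0.0098404 + 0.0369152 = 0.0682859

0.0683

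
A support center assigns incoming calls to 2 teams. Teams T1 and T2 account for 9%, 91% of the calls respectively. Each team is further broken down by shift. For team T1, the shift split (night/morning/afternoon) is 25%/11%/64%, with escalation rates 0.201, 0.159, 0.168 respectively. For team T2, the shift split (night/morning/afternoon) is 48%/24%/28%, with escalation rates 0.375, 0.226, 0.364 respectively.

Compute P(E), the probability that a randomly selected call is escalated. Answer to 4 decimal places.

P(E) ≈ 0.3217

P(E|T1) = 0.25·0.201 + 0.11·0.159 + 0.64·0.168 = 0.05025 + 0.01749 + 0.10752 = 0.17526
P(E|T2) = 0.48·0.375 + 0.24·0.226 + 0.28·0.364 = 0.18 + 0.05424 + 0.10192 = 0.33616
Then overall,
P(E) = 0.09·0.17526 + 0.91·0.33616
      = 0.0157734 + 0.3059056 = 0.321679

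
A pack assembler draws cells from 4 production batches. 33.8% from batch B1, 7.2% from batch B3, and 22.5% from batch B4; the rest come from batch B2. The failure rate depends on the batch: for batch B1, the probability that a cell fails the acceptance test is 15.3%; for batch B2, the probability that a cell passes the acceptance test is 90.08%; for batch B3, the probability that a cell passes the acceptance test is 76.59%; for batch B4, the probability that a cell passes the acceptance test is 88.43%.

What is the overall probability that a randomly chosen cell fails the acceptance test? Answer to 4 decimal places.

P(B2) = 1 − (0.338 + 0.072 + 0.225) = 0.365.
P(F|B2) = 1 − 0.9008 = 0.0992.
P(F|B3) = 1 − 0.7659 = 0.2341.
P(F|B4) = 1 − 0.8843 = 0.1157.
By the law of total probability,
P(F) = P(F|B1)·P(B1) + P(F|B2)·P(B2) + P(F|B3)·P(B3) + P(F|B4)·P(B4)
      = 0.153·0.338 + 0.0992·0.365 + 0.2341·0.072 + 0.1157·0.225
      = 0.051714 + 0.036208 + 0.0168552 + 0.0260325 = 0.1308097

P(F) ≈ 0.1308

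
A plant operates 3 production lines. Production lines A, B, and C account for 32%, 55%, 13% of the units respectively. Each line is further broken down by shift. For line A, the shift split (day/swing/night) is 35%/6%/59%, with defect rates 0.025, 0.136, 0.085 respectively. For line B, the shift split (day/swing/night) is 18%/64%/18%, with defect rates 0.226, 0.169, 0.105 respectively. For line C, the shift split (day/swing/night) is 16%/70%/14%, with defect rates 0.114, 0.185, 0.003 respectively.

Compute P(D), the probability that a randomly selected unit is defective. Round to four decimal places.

P(D) ≈ 0.1330

P(D|A) = 0.35·0.025 + 0.06·0.136 + 0.59·0.085 = 0.00875 + 0.00816 + 0.05015 = 0.06706
P(D|B) = 0.18·0.226 + 0.64·0.169 + 0.18·0.105 = 0.04068 + 0.10816 + 0.0189 = 0.16774
P(D|C) = 0.16·0.114 + 0.7·0.185 + 0.14·0.003 = 0.01824 + 0.1295 + 0.00042 = 0.14816
By total probability over the outer partition,
P(D) = 0.32·0.06706 + 0.55·0.16774 + 0.13·0.14816
      = 0.0214592 + 0.092257 + 0.0192608 = 0.132977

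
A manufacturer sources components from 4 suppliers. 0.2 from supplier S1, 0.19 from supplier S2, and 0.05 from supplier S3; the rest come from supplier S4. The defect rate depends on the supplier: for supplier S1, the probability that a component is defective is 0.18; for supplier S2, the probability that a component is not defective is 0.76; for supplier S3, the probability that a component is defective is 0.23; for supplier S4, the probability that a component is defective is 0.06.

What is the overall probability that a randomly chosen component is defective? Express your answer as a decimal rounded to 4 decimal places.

P(S4) = 1 − (0.2 + 0.19 + 0.05) = 0.56.
P(D|S2) = 1 − 0.76 = 0.24.
By the law of total probability,
P(D) = P(D|S1)·P(S1) + P(D|S2)·P(S2) + P(D|S3)·P(S3) + P(D|S4)·P(S4)
      = 0.18·0.2 + 0.24·0.19 + 0.23·0.05 + 0.06·0.56
      = 0.036 + 0.0456 + 0.0115 + 0.0336 = 0.1267

0.1267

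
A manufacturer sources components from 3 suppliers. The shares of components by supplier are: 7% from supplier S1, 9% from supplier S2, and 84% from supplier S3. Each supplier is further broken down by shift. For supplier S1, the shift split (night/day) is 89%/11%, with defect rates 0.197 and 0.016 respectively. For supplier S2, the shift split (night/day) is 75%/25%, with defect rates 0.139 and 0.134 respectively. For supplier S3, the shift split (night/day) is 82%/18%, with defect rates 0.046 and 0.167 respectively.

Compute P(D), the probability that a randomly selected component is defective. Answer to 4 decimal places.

P(D|S1) = 0.89·0.197 + 0.11·0.016 = 0.17533 + 0.00176 = 0.17709
P(D|S2) = 0.75·0.139 + 0.25·0.134 = 0.10425 + 0.0335 = 0.13775
P(D|S3) = 0.82·0.046 + 0.18·0.167 = 0.03772 + 0.03006 = 0.06778
By total probability over the outer partition,
P(D) = 0.07·0.17709 + 0.09·0.13775 + 0.84·0.06778
      = 0.0123963 + 0.0123975 + 0.0569352 = 0.081729

0.0817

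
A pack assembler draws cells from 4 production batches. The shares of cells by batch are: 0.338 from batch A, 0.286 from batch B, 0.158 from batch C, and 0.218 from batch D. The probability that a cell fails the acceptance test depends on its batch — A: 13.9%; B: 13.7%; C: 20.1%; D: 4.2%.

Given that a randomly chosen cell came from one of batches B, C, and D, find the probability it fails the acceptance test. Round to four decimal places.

Let S = {B, C, D}.
P(S) = 0.286 + 0.158 + 0.218 = 0.662.
P(F ∩ S) = 0.137·0.286 + 0.201·0.158 + 0.042·0.218 = 0.039182 + 0.031758 + 0.009156 = 0.080096.
P(F | S) = 0.080096 / 0.662 = 0.120991…

P(F|S) ≈ 0.1210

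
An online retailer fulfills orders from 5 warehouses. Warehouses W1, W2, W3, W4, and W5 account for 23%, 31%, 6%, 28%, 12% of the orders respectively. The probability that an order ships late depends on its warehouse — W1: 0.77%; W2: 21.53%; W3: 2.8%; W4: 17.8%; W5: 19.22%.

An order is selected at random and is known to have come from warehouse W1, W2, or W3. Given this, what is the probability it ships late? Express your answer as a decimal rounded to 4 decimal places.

P(L|S) ≈ 0.1170

Let S = {W1, W2, W3}.
P(S) = 0.23 + 0.31 + 0.06 = 0.6.
P(L ∩ S) = 0.0077·0.23 + 0.2153·0.31 + 0.028·0.06 = 0.001771 + 0.066743 + 0.00168 = 0.070194.
P(L | S) = 0.070194 / 0.6 = 0.116990…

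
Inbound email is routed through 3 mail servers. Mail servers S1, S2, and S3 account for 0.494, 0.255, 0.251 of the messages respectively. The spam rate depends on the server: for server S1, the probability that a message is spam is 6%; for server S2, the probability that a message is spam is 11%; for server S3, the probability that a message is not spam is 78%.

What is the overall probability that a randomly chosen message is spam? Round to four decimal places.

P(S) ≈ 0.1129

P(S|S3) = 1 − 0.78 = 0.22.
Summing over the partition,
P(S) = P(S|S1)·P(S1) + P(S|S2)·P(S2) + P(S|S3)·P(S3)
      = 0.06·0.494 + 0.11·0.255 + 0.22·0.251
      = 0.02964 + 0.02805 + 0.05522 = 0.11291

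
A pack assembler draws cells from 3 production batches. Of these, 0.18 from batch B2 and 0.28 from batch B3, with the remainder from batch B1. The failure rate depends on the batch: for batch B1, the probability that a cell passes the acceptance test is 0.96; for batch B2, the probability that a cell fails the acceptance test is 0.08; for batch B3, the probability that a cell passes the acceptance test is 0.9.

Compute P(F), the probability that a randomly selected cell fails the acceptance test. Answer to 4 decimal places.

P(F) ≈ 0.0640

P(B1) = 1 − (0.18 + 0.28) = 0.54.
P(F|B1) = 1 − 0.96 = 0.04.
P(F|B3) = 1 − 0.9 = 0.1.
Using total probability over the partition,
P(F) = P(F|B1)·P(B1) + P(F|B2)·P(B2) + P(F|B3)·P(B3)
      = 0.04·0.54 + 0.08·0.18 + 0.1·0.28
      = 0.0216 + 0.0144 + 0.028 = 0.064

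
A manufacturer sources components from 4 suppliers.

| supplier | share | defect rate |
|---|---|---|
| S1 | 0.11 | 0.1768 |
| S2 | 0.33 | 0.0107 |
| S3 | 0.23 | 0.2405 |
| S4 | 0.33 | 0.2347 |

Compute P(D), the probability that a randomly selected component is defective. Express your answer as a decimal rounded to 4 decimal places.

Summing over the partition,
P(D) = P(D|S1)·P(S1) + P(D|S2)·P(S2) + P(D|S3)·P(S3) + P(D|S4)·P(S4)
      = 0.1768·0.11 + 0.0107·0.33 + 0.2405·0.23 + 0.2347·0.33
      = 0.019448 + 0.003531 + 0.055315 + 0.077451 = 0.155745

0.1557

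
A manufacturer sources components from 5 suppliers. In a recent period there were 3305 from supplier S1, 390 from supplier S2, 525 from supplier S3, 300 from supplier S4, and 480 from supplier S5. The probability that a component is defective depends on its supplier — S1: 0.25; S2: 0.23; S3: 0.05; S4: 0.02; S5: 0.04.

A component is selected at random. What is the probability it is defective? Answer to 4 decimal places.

0.1935

Total: 3305 + 390 + 525 + 300 + 480 = 5000.
P(S1) = 3305/5000 = 0.661. P(S2) = 390/5000 = 0.078. P(S3) = 525/5000 = 0.105. P(S4) = 300/5000 = 0.06. P(S5) = 480/5000 = 0.096.
Summing over the partition,
P(D) = P(D|S1)·P(S1) + P(D|S2)·P(S2) + P(D|S3)·P(S3) + P(D|S4)·P(S4) + P(D|S5)·P(S5)
      = 0.25·0.661 + 0.23·0.078 + 0.05·0.105 + 0.02·0.06 + 0.04·0.096
      = 0.16525 + 0.01794 + 0.00525 + 0.0012 + 0.00384 = 0.19348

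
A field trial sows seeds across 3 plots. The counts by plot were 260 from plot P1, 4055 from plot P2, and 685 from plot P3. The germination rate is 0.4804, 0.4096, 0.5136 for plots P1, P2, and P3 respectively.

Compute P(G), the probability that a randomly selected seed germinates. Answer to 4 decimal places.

0.4275

Total: 260 + 4055 + 685 = 5000.
P(P1) = 260/5000 = 0.052. P(P2) = 4055/5000 = 0.811. P(P3) = 685/5000 = 0.137.
P(G) = P(G|P1)·P(P1) + P(G|P2)·P(P2) + P(G|P3)·P(P3)
      = 0.4804·0.052 + 0.4096·0.811 + 0.5136·0.137
      = 0.0249808 + 0.3321856 + 0.0703632 = 0.4275296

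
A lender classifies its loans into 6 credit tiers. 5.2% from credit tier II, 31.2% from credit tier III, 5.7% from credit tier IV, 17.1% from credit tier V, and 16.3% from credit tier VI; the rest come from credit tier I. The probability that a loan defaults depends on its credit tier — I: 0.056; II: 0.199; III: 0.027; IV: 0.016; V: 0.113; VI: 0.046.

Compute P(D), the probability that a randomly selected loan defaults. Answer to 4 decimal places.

P(D) ≈ 0.0602

P(I) = 1 − (0.052 + 0.312 + 0.057 + 0.171 + 0.163) = 0.245.
P(D) = P(D|I)·P(I) + P(D|II)·P(II) + P(D|III)·P(III) + P(D|IV)·P(IV) + P(D|V)·P(V) + P(D|VI)·P(VI)
      = 0.056·0.245 + 0.199·0.052 + 0.027·0.312 + 0.016·0.057 + 0.113·0.171 + 0.046·0.163
      = 0.01372 + 0.010348 + 0.008424 + 0.000912 + 0.019323 + 0.007498 = 0.060225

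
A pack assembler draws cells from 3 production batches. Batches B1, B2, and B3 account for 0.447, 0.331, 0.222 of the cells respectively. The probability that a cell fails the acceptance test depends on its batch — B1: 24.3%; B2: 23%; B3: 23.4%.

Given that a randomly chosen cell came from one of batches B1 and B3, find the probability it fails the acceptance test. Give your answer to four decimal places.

Let S = {B1, B3}.
P(S) = 0.447 + 0.222 = 0.669.
P(F ∩ S) = 0.243·0.447 + 0.234·0.222 = 0.108621 + 0.051948 = 0.160569.
P(F | S) = 0.160569 / 0.669 = 0.240013…

P(F|S) ≈ 0.2400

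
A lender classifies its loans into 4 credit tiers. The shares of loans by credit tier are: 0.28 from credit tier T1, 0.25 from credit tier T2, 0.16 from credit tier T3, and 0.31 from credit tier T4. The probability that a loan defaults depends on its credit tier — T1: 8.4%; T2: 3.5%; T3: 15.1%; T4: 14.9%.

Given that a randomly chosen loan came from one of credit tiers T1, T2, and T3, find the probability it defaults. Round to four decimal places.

0.0818

Let S = {T1, T2, T3}.
P(S) = 0.28 + 0.25 + 0.16 = 0.69.
P(D ∩ S) = 0.084·0.28 + 0.035·0.25 + 0.151·0.16 = 0.02352 + 0.00875 + 0.02416 = 0.05643.
P(D | S) = 0.05643 / 0.69 = 0.081783…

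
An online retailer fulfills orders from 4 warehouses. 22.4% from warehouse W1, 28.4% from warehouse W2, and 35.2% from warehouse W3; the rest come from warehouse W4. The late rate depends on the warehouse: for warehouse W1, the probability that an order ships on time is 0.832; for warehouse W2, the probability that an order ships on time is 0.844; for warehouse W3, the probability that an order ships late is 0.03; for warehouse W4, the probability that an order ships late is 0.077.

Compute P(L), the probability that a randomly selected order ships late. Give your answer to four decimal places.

P(W4) = 1 − (0.224 + 0.284 + 0.352) = 0.14.
P(L|W1) = 1 − 0.832 = 0.168.
P(L|W2) = 1 − 0.844 = 0.156.
P(L) = P(L|W1)·P(W1) + P(L|W2)·P(W2) + P(L|W3)·P(W3) + P(L|W4)·P(W4)
      = 0.168·0.224 + 0.156·0.284 + 0.03·0.352 + 0.077·0.14
      = 0.037632 + 0.044304 + 0.01056 + 0.01078 = 0.103276

0.1033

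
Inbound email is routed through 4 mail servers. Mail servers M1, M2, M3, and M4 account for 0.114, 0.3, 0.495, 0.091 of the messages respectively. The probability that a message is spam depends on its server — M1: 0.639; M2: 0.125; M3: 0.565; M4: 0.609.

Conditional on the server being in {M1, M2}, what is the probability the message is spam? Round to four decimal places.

0.2665

Let J = {M1, M2}.
P(J) = 0.114 + 0.3 = 0.414.
P(S ∩ J) = 0.639·0.114 + 0.125·0.3 = 0.072846 + 0.0375 = 0.110346.
P(S | J) = 0.110346 / 0.414 = 0.266536…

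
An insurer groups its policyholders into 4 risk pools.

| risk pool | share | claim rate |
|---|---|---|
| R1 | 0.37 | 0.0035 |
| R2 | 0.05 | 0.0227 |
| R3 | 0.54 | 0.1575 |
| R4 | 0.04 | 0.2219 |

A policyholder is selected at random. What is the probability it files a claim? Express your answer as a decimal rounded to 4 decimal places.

P(C) ≈ 0.0964

Summing over the partition,
P(C) = P(C|R1)·P(R1) + P(C|R2)·P(R2) + P(C|R3)·P(R3) + P(C|R4)·P(R4)
      = 0.0035·0.37 + 0.0227·0.05 + 0.1575·0.54 + 0.2219·0.04
      = 0.001295 + 0.001135 + 0.08505 + 0.008876 = 0.096356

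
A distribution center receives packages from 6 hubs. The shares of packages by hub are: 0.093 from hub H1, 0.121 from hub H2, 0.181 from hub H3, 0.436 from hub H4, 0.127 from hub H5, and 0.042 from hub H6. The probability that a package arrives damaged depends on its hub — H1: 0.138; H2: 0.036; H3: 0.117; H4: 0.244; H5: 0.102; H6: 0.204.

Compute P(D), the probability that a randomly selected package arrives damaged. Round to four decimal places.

P(D) ≈ 0.1663

P(D) = P(D|H1)·P(H1) + P(D|H2)·P(H2) + P(D|H3)·P(H3) + P(D|H4)·P(H4) + P(D|H5)·P(H5) + P(D|H6)·P(H6)
      = 0.138·0.093 + 0.036·0.121 + 0.117·0.181 + 0.244·0.436 + 0.102·0.127 + 0.204·0.042
      = 0.012834 + 0.004356 + 0.021177 + 0.106384 + 0.012954 + 0.008568 = 0.166273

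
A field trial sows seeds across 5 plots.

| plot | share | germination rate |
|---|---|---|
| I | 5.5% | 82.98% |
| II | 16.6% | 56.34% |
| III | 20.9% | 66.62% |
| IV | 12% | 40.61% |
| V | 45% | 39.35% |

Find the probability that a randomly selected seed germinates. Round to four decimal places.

0.5042

Summing over the partition,
P(G) = P(G|I)·P(I) + P(G|II)·P(II) + P(G|III)·P(III) + P(G|IV)·P(IV) + P(G|V)·P(V)
      = 0.8298·0.055 + 0.5634·0.166 + 0.6662·0.209 + 0.4061·0.12 + 0.3935·0.45
      = 0.045639 + 0.0935244 + 0.1392358 + 0.048732 + 0.177075 = 0.5042062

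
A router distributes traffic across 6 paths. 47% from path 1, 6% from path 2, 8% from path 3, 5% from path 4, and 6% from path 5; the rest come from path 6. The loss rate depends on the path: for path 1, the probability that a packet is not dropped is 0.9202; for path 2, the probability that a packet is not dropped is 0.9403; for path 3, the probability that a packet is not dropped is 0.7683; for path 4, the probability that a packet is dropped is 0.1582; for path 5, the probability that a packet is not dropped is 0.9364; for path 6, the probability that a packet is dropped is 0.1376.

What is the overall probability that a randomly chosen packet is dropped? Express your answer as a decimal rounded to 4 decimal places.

P(L) ≈ 0.1099

P(6) = 1 − (0.47 + 0.06 + 0.08 + 0.05 + 0.06) = 0.28.
P(L|1) = 1 − 0.9202 = 0.0798.
P(L|2) = 1 − 0.9403 = 0.0597.
P(L|3) = 1 − 0.7683 = 0.2317.
P(L|5) = 1 − 0.9364 = 0.0636.
Summing over the partition,
P(L) = P(L|1)·P(1) + P(L|2)·P(2) + P(L|3)·P(3) + P(L|4)·P(4) + P(L|5)·P(5) + P(L|6)·P(6)
      = 0.0798·0.47 + 0.0597·0.06 + 0.2317·0.08 + 0.1582·0.05 + 0.0636·0.06 + 0.1376·0.28
      = 0.037506 + 0.003582 + 0.018536 + 0.00791 + 0.003816 + 0.038528 = 0.109878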